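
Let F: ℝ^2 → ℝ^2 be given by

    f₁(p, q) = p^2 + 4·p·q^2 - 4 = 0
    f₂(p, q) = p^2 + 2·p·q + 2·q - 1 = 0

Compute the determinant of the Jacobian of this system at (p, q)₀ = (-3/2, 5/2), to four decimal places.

J = [[2·p + 4·q^2, 8·p·q], [2·p + 2·q, 2·p + 2]].
At the point, J = [[22.0000, -30.0000], [2.0000, -1.0000]].
det J = 38.0000.

38.0000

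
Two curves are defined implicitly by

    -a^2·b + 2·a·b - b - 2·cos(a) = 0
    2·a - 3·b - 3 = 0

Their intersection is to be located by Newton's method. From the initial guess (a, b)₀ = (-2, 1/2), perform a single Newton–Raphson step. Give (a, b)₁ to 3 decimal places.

(2.531, 0.687)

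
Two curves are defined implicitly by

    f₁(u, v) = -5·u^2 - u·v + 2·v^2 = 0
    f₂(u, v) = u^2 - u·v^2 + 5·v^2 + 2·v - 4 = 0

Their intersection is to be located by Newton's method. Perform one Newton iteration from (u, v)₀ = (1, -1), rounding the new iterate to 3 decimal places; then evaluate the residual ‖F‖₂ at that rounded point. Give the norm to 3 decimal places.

0.199

At (1, -1): F = (-2.000, -1.000).
Jacobian J = [[-10·u - v, -u + 4·v], [2·u - v^2, -2·u·v + 10·v + 2]].
At the point, J = [[-9.000, -5.000], [1.000, -6.000]] (det J = 59.000).
Solving J·Δ = −F gives Δ = (-0.119, -0.186).
Then the next iterate is (u, v)₁ = (0.881, -1.186).
Re-evaluating at (0.881, -1.186): F = (-0.02275, 0.19793), so ‖F‖₂ = 0.199.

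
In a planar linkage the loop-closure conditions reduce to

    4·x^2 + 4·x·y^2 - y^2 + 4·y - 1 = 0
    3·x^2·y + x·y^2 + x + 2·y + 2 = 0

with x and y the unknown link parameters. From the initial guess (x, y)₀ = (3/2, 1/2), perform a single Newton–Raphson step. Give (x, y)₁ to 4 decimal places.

(0.9962, -0.0222)

At (3/2, 1/2): F = (11.2500, 8.2500).
Jacobian J = [[8·x + 4·y^2, 8·x·y - 2·y + 4], [6·x·y + y^2 + 1, 3·x^2 + 2·x·y + 2]].
At the point, J = [[13.0000, 9.0000], [5.7500, 10.2500]] (det J = 81.5000).
Solving J·Δ = −F gives Δ = (-0.5038, -0.5222).
Then the next iterate is (x, y)₁ = (0.9962, -0.0222).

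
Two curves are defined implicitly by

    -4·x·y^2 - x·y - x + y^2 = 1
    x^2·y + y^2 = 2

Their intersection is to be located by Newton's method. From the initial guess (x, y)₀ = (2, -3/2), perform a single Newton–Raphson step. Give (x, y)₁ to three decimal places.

(1.114, -1.068)

At (2, -3/2): F = (-15.750, -5.750).
Jacobian J = [[-4·y^2 - y - 1, -8·x·y - x + 2·y], [2·x·y, x^2 + 2·y]].
At the point, J = [[-8.500, 19.000], [-6.000, 1.000]] (det J = 105.500).
Solving J·Δ = −F gives Δ = (-0.886, 0.432).
Then the next iterate is (x, y)₁ = (1.114, -1.068).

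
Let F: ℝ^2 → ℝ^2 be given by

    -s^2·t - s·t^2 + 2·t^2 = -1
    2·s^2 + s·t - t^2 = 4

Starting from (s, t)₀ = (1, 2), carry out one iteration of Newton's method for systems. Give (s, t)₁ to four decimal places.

(0.5000, -0.3333)

At (1, 2): F = (3.0000, -4.0000).
Jacobian J = [[-2·s·t - t^2, -s^2 - 2·s·t + 4·t], [4·s + t, s - 2·t]].
At the point, J = [[-8.0000, 3.0000], [6.0000, -3.0000]] (det J = 6.0000).
Solving J·Δ = −F gives Δ = (-0.5000, -2.3333).
Then the next iterate is (s, t)₁ = (0.5000, -0.3333).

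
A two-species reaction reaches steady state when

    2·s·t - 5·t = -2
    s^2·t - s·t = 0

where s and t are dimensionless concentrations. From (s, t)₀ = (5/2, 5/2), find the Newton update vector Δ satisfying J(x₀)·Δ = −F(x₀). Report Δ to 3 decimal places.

(-0.400, -1.433)

At (5/2, 5/2): F = (2.000, 9.375).
Jacobian J = [[2·t, 2·s - 5], [2·s·t - t, s^2 - s]].
At the point, J = [[5.000, 0.000], [10.000, 3.750]] (det J = 18.750).
Solving J·Δ = −F gives Δ = (-0.400, -1.433).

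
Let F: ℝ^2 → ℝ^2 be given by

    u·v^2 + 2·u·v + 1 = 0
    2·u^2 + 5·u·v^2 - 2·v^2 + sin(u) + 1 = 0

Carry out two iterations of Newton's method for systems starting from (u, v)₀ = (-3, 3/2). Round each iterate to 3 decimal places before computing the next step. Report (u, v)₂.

(-0.884, 0.746)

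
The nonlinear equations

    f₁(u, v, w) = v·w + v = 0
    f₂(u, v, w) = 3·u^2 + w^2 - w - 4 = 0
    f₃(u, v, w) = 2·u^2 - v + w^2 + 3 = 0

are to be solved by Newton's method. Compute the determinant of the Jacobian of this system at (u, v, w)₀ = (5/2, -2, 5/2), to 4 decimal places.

-92.5000

J = [[0, w + 1, v], [6·u, 0, 2·w - 1], [4·u, -1, 2·w]].
At the point, J = [[0.0000, 3.5000, -2.0000], [15.0000, 0.0000, 4.0000], [10.0000, -1.0000, 5.0000]].
det J = -92.5000.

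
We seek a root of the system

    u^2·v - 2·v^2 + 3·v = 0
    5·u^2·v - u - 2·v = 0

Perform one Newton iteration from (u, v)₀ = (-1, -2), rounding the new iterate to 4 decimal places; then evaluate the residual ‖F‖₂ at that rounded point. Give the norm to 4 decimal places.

3.6810

At (-1, -2): F = (-16.0000, -5.0000).
Jacobian J = [[2·u·v, u^2 - 4·v + 3], [10·u·v - 1, 5·u^2 - 2]].
At the point, J = [[4.0000, 12.0000], [19.0000, 3.0000]] (det J = -216.0000).
Solving J·Δ = −F gives Δ = (0.0556, 1.3148).
Then the next iterate is (u, v)₁ = (-0.9444, -0.6852).
Re-evaluating at (-0.9444, -0.6852): F = (-3.605722, -0.740820), so ‖F‖₂ = 3.6810.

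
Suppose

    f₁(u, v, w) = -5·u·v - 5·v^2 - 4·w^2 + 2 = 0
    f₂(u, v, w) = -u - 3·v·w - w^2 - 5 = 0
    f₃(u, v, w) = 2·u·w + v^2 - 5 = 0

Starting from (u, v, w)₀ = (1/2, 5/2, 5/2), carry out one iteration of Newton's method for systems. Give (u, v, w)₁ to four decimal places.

(1.6016, 0.9705, 0.8896)

At (1/2, 5/2, 5/2): F = (-60.5000, -30.5000, 3.7500).
Jacobian J = [[-5·v, -5·u - 10·v, -8·w], [-1, -3·w, -3·v - 2·w], [2·w, 2·v, 2·u]].
At the point, J = [[-12.5000, -27.5000, -20.0000], [-1.0000, -7.5000, -12.5000], [5.0000, 5.0000, 1.0000]] (det J = 353.7500).
Solving J·Δ = −F gives Δ = (1.1016, -1.5295, -1.6104).
Then the next iterate is (u, v, w)₁ = (1.6016, 0.9705, 0.8896).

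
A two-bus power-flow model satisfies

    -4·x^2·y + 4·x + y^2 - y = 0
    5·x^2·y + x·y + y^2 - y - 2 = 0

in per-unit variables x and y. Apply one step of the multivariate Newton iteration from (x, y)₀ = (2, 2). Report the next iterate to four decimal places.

At (2, 2): F = (-22.0000, 44.0000).
Jacobian J = [[-8·x·y + 4, -4·x^2 + 2·y - 1], [10·x·y + y, 5·x^2 + x + 2·y - 1]].
At the point, J = [[-28.0000, -13.0000], [42.0000, 25.0000]] (det J = -154.0000).
Solving J·Δ = −F gives Δ = (0.1429, -2.0000).
Then the next iterate is (x, y)₁ = (2.1429, 0.0000).

(2.1429, 0.0000)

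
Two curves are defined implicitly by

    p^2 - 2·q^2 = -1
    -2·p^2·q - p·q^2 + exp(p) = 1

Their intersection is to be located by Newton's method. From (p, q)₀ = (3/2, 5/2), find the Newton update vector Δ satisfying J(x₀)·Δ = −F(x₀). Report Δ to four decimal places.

At (3/2, 5/2): F = (-9.2500, -17.143311).
Jacobian J = [[2·p, -4·q], [-4·p·q - q^2 + exp(p), -2·p^2 - 2·p·q]].
At the point, J = [[3.0000, -10.0000], [-16.768311, -12.0000]] (det J = -203.683109).
Solving J·Δ = −F gives Δ = (-0.2967, -1.0140).

(-0.2967, -1.0140)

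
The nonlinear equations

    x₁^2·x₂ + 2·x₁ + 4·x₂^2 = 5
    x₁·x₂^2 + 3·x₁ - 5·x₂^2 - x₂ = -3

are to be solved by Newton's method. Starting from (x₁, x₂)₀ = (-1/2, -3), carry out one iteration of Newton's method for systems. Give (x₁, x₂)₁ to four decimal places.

(-0.2017, -1.7056)

At (-1/2, -3): F = (29.2500, -45.0000).
Jacobian J = [[2·x₁·x₂ + 2, x₁^2 + 8·x₂], [x₂^2 + 3, 2·x₁·x₂ - 10·x₂ - 1]].
At the point, J = [[5.0000, -23.7500], [12.0000, 32.0000]] (det J = 445.0000).
Solving J·Δ = −F gives Δ = (0.2983, 1.2944).
Then the next iterate is (x₁, x₂)₁ = (-0.2017, -1.7056).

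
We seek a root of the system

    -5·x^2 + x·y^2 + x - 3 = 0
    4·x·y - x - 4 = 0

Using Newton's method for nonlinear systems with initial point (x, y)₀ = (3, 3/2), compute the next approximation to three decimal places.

At (3, 3/2): F = (-38.250, 11.000).
Jacobian J = [[-10·x + y^2 + 1, 2·x·y], [4·y - 1, 4·x]].
At the point, J = [[-26.750, 9.000], [5.000, 12.000]] (det J = -366.000).
Solving J·Δ = −F gives Δ = (-1.525, -0.281).
Then the next iterate is (x, y)₁ = (1.475, 1.219).

(1.475, 1.219)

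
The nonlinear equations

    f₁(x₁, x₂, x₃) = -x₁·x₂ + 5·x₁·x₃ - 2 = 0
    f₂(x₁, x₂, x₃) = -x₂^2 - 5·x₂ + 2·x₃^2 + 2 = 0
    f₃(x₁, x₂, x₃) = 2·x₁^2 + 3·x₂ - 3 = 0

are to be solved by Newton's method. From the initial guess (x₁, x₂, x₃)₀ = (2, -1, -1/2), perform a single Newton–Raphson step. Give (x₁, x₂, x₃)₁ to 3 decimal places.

At (2, -1, -1/2): F = (-5.000, 6.500, 2.000).
Jacobian J = [[-x₂ + 5·x₃, -x₁, 5·x₁], [0, -2·x₂ - 5, 4·x₃], [4·x₁, 3, 0]].
At the point, J = [[-1.500, -2.000, 10.000], [0.000, -3.000, -2.000], [8.000, 3.000, 0.000]] (det J = 263.000).
Solving J·Δ = −F gives Δ = (-0.886, 1.696, 0.706).
Then the next iterate is (x₁, x₂, x₃)₁ = (1.114, 0.696, 0.206).

(1.114, 0.696, 0.206)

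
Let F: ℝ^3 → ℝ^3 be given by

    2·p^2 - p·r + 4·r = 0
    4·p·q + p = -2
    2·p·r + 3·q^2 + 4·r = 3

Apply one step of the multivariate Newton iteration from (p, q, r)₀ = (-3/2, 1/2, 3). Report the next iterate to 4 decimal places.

(-1.0274, 0.3197, -0.0448)

At (-3/2, 1/2, 3): F = (21.0000, -2.5000, 0.7500).
Jacobian J = [[4·p - r, 0, -p + 4], [4·q + 1, 4·p, 0], [2·r, 6·q, 2·p + 4]].
At the point, J = [[-9.0000, 0.0000, 5.5000], [3.0000, -6.0000, 0.0000], [6.0000, 3.0000, 1.0000]] (det J = 301.5000).
Solving J·Δ = −F gives Δ = (0.4726, -0.1803, -3.0448).
Then the next iterate is (p, q, r)₁ = (-1.0274, 0.3197, -0.0448).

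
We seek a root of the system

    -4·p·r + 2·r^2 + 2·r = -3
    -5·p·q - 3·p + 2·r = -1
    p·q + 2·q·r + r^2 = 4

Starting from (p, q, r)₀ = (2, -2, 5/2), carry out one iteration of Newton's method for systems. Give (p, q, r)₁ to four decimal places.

(1.7809, -0.2879, 1.8272)

At (2, -2, 5/2): F = (0.5000, 20.0000, -11.7500).
Jacobian J = [[-4·r, 0, -4·p + 4·r + 2], [-5·q - 3, -5·p, 2], [q, p + 2·r, 2·q + 2·r]].
At the point, J = [[-10.0000, 0.0000, 4.0000], [7.0000, -10.0000, 2.0000], [-2.0000, 7.0000, 1.0000]] (det J = 356.0000).
Solving J·Δ = −F gives Δ = (-0.2191, 1.7121, -0.6728).
Then the next iterate is (p, q, r)₁ = (1.7809, -0.2879, 1.8272).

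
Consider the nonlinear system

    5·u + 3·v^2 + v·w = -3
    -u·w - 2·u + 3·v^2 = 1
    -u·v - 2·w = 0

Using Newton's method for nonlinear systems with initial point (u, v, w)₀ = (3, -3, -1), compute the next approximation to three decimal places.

(-0.827, -0.960, -4.301)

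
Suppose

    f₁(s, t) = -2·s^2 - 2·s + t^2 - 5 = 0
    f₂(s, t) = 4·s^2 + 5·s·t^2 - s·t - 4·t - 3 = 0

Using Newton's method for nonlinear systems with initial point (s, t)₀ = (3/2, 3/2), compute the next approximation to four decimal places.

At (3/2, 3/2): F = (-10.2500, 14.6250).
Jacobian J = [[-4·s - 2, 2·t], [8·s + 5·t^2 - t, 10·s·t - s - 4]].
At the point, J = [[-8.0000, 3.0000], [21.7500, 17.0000]] (det J = -201.2500).
Solving J·Δ = −F gives Δ = (-1.0839, 0.5264).
Then the next iterate is (s, t)₁ = (0.4161, 2.0264).

(0.4161, 2.0264)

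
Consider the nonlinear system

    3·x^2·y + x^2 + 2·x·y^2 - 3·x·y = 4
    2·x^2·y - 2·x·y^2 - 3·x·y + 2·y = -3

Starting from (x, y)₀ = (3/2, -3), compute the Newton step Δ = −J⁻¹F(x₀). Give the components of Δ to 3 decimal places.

At (3/2, -3): F = (18.500, -30.000).
Jacobian J = [[6·x·y + 2·x + 2·y^2 - 3·y, 3·x^2 + 4·x·y - 3·x], [4·x·y - 2·y^2 - 3·y, 2·x^2 - 4·x·y - 3·x + 2]].
At the point, J = [[3.000, -15.750], [-27.000, 20.000]] (det J = -365.250).
Solving J·Δ = −F gives Δ = (-0.281, 1.121).

(-0.281, 1.121)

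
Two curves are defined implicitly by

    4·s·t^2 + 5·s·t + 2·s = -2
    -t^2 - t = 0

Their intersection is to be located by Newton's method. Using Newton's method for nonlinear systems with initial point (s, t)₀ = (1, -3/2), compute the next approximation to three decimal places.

(0.179, -1.125)

At (1, -3/2): F = (5.500, -0.750).
Jacobian J = [[4·t^2 + 5·t + 2, 8·s·t + 5·s], [0, -2·t - 1]].
At the point, J = [[3.500, -7.000], [0.000, 2.000]] (det J = 7.000).
Solving J·Δ = −F gives Δ = (-0.821, 0.375).
Then the next iterate is (s, t)₁ = (0.179, -1.125).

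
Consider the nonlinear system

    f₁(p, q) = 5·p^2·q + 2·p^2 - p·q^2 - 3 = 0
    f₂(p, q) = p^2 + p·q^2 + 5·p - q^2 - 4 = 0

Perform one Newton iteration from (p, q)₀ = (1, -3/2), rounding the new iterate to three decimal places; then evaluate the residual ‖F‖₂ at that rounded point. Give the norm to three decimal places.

At (1, -3/2): F = (-10.750, 2.000).
Jacobian J = [[10·p·q + 4·p - q^2, 5·p^2 - 2·p·q], [2·p + q^2 + 5, 2·p·q - 2·q]].
At the point, J = [[-13.250, 8.000], [9.250, 0.000]] (det J = -74.000).
Solving J·Δ = −F gives Δ = (-0.216, 0.986).
Then the next iterate is (p, q)₁ = (0.784, -0.514).
Re-evaluating at (0.784, -0.514): F = (-3.55748, 0.47759), so ‖F‖₂ = 3.589.

3.589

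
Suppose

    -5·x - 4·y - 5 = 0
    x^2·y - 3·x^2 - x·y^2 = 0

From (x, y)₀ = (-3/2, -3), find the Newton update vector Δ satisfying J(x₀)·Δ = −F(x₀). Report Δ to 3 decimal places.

(1.403, 1.871)

At (-3/2, -3): F = (14.500, 0.000).
Jacobian J = [[-5, -4], [2·x·y - 6·x - y^2, x^2 - 2·x·y]].
At the point, J = [[-5.000, -4.000], [9.000, -6.750]] (det J = 69.750).
Solving J·Δ = −F gives Δ = (1.403, 1.871).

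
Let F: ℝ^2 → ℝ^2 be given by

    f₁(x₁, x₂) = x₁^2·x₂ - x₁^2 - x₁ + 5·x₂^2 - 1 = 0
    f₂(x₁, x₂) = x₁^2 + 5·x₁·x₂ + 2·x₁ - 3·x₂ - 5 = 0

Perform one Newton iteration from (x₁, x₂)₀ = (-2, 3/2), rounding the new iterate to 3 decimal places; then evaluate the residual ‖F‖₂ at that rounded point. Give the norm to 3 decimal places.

At (-2, 3/2): F = (14.250, -24.500).
Jacobian J = [[2·x₁·x₂ - 2·x₁ - 1, x₁^2 + 10·x₂], [2·x₁ + 5·x₂ + 2, 5·x₁ - 3]].
At the point, J = [[-3.000, 19.000], [5.500, -13.000]] (det J = -65.500).
Solving J·Δ = −F gives Δ = (4.279, -0.074).
Then the next iterate is (x₁, x₂)₁ = (2.279, 1.426).
Re-evaluating at (2.279, 1.426): F = (9.10096, 16.72311), so ‖F‖₂ = 19.039.

19.039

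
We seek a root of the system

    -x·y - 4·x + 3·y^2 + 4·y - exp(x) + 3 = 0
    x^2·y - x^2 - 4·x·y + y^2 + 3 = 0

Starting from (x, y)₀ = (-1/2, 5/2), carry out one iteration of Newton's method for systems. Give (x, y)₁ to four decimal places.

(-0.2925, 0.8118)

At (-1/2, 5/2): F = (34.393469, 14.6250).
Jacobian J = [[-y - exp(x) - 4, -x + 6·y + 4], [2·x·y - 2·x - 4·y, x^2 - 4·x + 2·y]].
At the point, J = [[-7.106531, 19.5000], [-11.5000, 7.2500]] (det J = 172.727653).
Solving J·Δ = −F gives Δ = (0.2075, -1.6882).
Then the next iterate is (x, y)₁ = (-0.2925, 0.8118).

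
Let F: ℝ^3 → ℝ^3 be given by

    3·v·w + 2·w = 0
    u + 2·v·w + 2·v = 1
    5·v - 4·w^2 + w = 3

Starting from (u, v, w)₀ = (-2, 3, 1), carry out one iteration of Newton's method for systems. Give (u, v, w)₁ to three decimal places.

At (-2, 3, 1): F = (11.000, 9.000, 9.000).
Jacobian J = [[0, 3·w, 3·v + 2], [1, 2·w + 2, 2·v], [0, 5, -8·w + 1]].
At the point, J = [[0.000, 3.000, 11.000], [1.000, 4.000, 6.000], [0.000, 5.000, -7.000]] (det J = 76.000).
Solving J·Δ = −F gives Δ = (2.474, -2.316, -0.368).
Then the next iterate is (u, v, w)₁ = (0.474, 0.684, 0.632).

(0.474, 0.684, 0.632)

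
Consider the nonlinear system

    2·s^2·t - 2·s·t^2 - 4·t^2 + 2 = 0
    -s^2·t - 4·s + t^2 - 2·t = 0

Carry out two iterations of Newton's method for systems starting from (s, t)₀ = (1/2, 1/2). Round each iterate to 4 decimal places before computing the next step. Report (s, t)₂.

(-0.2527, 0.7789)

At (1/2, 1/2): F = (1.0000, -2.8750).
Jacobian J = [[4·s·t - 2·t^2, 2·s^2 - 4·s·t - 8·t], [-2·s·t - 4, -s^2 + 2·t - 2]].
At the point, J = [[0.5000, -4.5000], [-4.5000, -1.2500]] (det J = -20.8750).
Solving J·Δ = −F gives Δ = (-0.6796, 0.1467).
Then the next iterate is (s, t)₁ = (-0.1796, 0.6467).
Round to (-0.1796, 0.6467) and repeat: F = (0.519062, -0.177639), J = [[-1.301031, -4.644498], [-3.767705, -0.738856]].
Δ = (-0.0731, 0.1322), so (s, t)₂ = (-0.2527, 0.7789).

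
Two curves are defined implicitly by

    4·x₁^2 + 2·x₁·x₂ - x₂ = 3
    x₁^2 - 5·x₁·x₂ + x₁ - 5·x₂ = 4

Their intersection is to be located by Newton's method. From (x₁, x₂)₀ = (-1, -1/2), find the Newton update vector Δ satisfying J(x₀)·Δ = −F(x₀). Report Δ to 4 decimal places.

(2.6667, -7.1667)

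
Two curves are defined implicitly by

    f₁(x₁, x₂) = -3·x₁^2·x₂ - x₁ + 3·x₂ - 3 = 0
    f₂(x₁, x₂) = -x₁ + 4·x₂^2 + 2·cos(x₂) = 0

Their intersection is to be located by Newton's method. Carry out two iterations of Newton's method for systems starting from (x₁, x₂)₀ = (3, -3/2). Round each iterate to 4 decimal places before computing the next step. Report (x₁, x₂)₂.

(2.2988, -0.4813)

At (3, -3/2): F = (30.0000, 6.141474).
Jacobian J = [[-6·x₁·x₂ - 1, -3·x₁^2 + 3], [-1, 8·x₂ - 2·sin(x₂)]].
At the point, J = [[26.0000, -24.0000], [-1.0000, -10.005010]] (det J = -284.130261).
Solving J·Δ = −F gives Δ = (-0.5376, 0.6676).
Then the next iterate is (x₁, x₂)₁ = (2.4624, -0.8324).
Round to (2.4624, -0.8324) and repeat: F = (7.181957, 1.655365), J = [[11.298211, -15.190241], [-1.0000, -5.180102]].
Δ = (-0.1636, 0.3511), so (x₁, x₂)₂ = (2.2988, -0.4813).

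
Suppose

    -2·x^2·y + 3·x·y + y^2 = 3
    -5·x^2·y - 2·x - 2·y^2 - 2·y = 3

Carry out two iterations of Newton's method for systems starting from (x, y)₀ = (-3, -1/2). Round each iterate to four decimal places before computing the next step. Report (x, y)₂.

(-0.5872, -0.8034)

At (-3, -1/2): F = (10.7500, 26.0000).
Jacobian J = [[-4·x·y + 3·y, -2·x^2 + 3·x + 2·y], [-10·x·y - 2, -5·x^2 - 4·y - 2]].
At the point, J = [[-7.5000, -28.0000], [-17.0000, -45.0000]] (det J = -138.5000).
Solving J·Δ = −F gives Δ = (1.7635, -0.0884).
Then the next iterate is (x, y)₁ = (-1.2365, -0.5884).
Round to (-1.2365, -0.5884) and repeat: F = (1.328132, 4.455490), J = [[-4.675426, -7.944164], [-9.275566, -7.291061]].
Δ = (0.6493, -0.2150), so (x, y)₂ = (-0.5872, -0.8034).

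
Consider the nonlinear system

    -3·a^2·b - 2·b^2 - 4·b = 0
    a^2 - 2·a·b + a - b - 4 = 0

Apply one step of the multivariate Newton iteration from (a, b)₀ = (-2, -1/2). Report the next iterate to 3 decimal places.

(-2.576, 0.283)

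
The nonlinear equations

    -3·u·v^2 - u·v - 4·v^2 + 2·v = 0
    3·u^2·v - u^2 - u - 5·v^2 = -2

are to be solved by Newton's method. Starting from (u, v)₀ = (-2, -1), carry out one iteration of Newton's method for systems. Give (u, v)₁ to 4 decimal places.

(-3.0000, 0.4545)

At (-2, -1): F = (-2.0000, -17.0000).
Jacobian J = [[-3·v^2 - v, -6·u·v - u - 8·v + 2], [6·u·v - 2·u - 1, 3·u^2 - 10·v]].
At the point, J = [[-2.0000, 0.0000], [15.0000, 22.0000]] (det J = -44.0000).
Solving J·Δ = −F gives Δ = (-1.0000, 1.4545).
Then the next iterate is (u, v)₁ = (-3.0000, 0.4545).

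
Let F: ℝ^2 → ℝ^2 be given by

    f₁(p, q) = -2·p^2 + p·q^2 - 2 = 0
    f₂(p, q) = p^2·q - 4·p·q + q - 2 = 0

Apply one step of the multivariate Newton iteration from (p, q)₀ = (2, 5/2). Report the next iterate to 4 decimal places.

At (2, 5/2): F = (2.5000, -9.5000).
Jacobian J = [[-4·p + q^2, 2·p·q], [2·p·q - 4·q, p^2 - 4·p + 1]].
At the point, J = [[-1.7500, 10.0000], [0.0000, -3.0000]] (det J = 5.2500).
Solving J·Δ = −F gives Δ = (-16.6667, -3.1667).
Then the next iterate is (p, q)₁ = (-14.6667, -0.6667).

(-14.6667, -0.6667)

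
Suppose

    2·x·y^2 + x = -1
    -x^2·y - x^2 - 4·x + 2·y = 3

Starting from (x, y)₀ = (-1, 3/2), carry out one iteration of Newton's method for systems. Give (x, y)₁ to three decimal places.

At (-1, 3/2): F = (-4.500, 1.500).
Jacobian J = [[2·y^2 + 1, 4·x·y], [-2·x·y - 2·x - 4, -x^2 + 2]].
At the point, J = [[5.500, -6.000], [1.000, 1.000]] (det J = 11.500).
Solving J·Δ = −F gives Δ = (-0.391, -1.109).
Then the next iterate is (x, y)₁ = (-1.391, 0.391).

(-1.391, 0.391)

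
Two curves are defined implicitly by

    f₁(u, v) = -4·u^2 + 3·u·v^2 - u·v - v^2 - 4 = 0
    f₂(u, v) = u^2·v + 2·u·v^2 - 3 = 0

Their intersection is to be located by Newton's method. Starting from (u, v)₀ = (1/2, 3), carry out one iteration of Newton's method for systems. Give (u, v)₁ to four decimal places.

(0.9052, 0.5586)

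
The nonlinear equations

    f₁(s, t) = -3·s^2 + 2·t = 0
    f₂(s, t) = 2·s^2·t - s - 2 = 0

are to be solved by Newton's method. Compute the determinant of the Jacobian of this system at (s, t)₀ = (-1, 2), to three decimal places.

30.000

J = [[-6·s, 2], [4·s·t - 1, 2·s^2]].
At the point, J = [[6.000, 2.000], [-9.000, 2.000]].
det J = 30.000.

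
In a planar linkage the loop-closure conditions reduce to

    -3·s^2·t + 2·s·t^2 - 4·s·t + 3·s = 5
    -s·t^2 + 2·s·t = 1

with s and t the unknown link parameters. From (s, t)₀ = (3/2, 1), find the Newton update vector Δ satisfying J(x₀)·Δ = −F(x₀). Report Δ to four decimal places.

At (3/2, 1): F = (-10.2500, 0.5000).
Jacobian J = [[-6·s·t + 2·t^2 - 4·t + 3, -3·s^2 + 4·s·t - 4·s], [-t^2 + 2·t, -2·s·t + 2·s]].
At the point, J = [[-8.0000, -6.7500], [1.0000, 0.0000]] (det J = 6.7500).
Solving J·Δ = −F gives Δ = (-0.5000, -0.9259).

(-0.5000, -0.9259)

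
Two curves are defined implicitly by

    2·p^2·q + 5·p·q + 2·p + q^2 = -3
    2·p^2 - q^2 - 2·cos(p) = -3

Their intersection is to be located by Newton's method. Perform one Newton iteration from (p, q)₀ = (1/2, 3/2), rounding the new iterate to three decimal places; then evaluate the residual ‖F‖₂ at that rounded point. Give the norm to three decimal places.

3.499

At (1/2, 3/2): F = (10.750, -0.50517).
Jacobian J = [[4·p·q + 5·q + 2, 2·p^2 + 5·p + 2·q], [4·p + 2·sin(p), -2·q]].
At the point, J = [[12.500, 6.000], [2.95885, -3.000]] (det J = -55.25311).
Solving J·Δ = −F gives Δ = (-0.529, -0.690).
Then the next iterate is (p, q)₁ = (-0.029, 0.810).
Re-evaluating at (-0.029, 0.810): F = (3.48201, 0.34642), so ‖F‖₂ = 3.499.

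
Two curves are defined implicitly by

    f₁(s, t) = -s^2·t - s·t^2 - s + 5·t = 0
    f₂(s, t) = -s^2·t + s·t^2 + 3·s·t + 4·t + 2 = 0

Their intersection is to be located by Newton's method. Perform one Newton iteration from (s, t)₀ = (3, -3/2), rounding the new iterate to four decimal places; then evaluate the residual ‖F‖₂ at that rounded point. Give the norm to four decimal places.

At (3, -3/2): F = (-3.7500, 2.7500).
Jacobian J = [[-2·s·t - t^2 - 1, -s^2 - 2·s·t + 5], [-2·s·t + t^2 + 3·t, -s^2 + 2·s·t + 3·s + 4]].
At the point, J = [[5.7500, 5.0000], [6.7500, -5.0000]] (det J = -62.5000).
Solving J·Δ = −F gives Δ = (0.0800, 0.6580).
Then the next iterate is (s, t)₁ = (3.0800, -0.8420).
Re-evaluating at (3.0800, -0.8420): F = (-1.486060, 1.023078), so ‖F‖₂ = 1.8042.

1.8042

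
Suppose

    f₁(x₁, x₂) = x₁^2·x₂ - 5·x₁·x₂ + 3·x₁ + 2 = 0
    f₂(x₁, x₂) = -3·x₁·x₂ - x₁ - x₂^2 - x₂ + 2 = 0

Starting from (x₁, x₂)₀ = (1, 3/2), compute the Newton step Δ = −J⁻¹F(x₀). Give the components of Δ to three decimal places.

At (1, 3/2): F = (-1.000, -7.250).
Jacobian J = [[2·x₁·x₂ - 5·x₂ + 3, x₁^2 - 5·x₁], [-3·x₂ - 1, -3·x₁ - 2·x₂ - 1]].
At the point, J = [[-1.500, -4.000], [-5.500, -7.000]] (det J = -11.500).
Solving J·Δ = −F gives Δ = (-1.913, 0.467).

(-1.913, 0.467)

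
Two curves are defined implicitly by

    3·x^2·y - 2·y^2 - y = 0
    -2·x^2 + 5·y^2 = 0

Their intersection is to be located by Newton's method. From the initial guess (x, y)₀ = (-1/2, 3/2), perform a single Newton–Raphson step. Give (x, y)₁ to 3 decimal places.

At (-1/2, 3/2): F = (-4.875, 10.750).
Jacobian J = [[6·x·y, 3·x^2 - 4·y - 1], [-4·x, 10·y]].
At the point, J = [[-4.500, -6.250], [2.000, 15.000]] (det J = -55.000).
Solving J·Δ = −F gives Δ = (-0.108, -0.702).
Then the next iterate is (x, y)₁ = (-0.608, 0.798).

(-0.608, 0.798)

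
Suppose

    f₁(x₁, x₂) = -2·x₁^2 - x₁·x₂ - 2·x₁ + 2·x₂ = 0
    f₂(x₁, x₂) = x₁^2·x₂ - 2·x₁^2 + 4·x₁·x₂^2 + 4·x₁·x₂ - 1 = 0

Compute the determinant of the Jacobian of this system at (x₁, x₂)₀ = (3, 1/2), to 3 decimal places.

-484.500

J = [[-4·x₁ - x₂ - 2, -x₁ + 2], [2·x₁·x₂ - 4·x₁ + 4·x₂^2 + 4·x₂, x₁^2 + 8·x₁·x₂ + 4·x₁]].
At the point, J = [[-14.500, -1.000], [-6.000, 33.000]].
det J = -484.500.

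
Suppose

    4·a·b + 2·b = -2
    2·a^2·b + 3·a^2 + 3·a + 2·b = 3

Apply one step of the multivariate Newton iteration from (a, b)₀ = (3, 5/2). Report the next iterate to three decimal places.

(2.179, 0.444)

At (3, 5/2): F = (37.000, 83.000).
Jacobian J = [[4·b, 4·a + 2], [4·a·b + 6·a + 3, 2·a^2 + 2]].
At the point, J = [[10.000, 14.000], [51.000, 20.000]] (det J = -514.000).
Solving J·Δ = −F gives Δ = (-0.821, -2.056).
Then the next iterate is (a, b)₁ = (2.179, 0.444).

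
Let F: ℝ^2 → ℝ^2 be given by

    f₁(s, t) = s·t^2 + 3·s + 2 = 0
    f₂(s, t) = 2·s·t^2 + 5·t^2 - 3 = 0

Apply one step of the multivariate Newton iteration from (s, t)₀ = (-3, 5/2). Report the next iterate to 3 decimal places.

At (-3, 5/2): F = (-25.750, -9.250).
Jacobian J = [[t^2 + 3, 2·s·t], [2·t^2, 4·s·t + 10·t]].
At the point, J = [[9.250, -15.000], [12.500, -5.000]] (det J = 141.250).
Solving J·Δ = −F gives Δ = (0.071, -1.673).
Then the next iterate is (s, t)₁ = (-2.929, 0.827).

(-2.929, 0.827)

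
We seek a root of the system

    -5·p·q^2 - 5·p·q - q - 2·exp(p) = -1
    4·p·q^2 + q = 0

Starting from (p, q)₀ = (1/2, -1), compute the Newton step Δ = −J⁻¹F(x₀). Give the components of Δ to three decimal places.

(-0.615, -0.486)

At (1/2, -1): F = (-1.29744, 1.000).
Jacobian J = [[-5·q^2 - 5·q - 2·exp(p), -10·p·q - 5·p - 1], [4·q^2, 8·p·q + 1]].
At the point, J = [[-3.29744, 1.500], [4.000, -3.000]] (det J = 3.89233).
Solving J·Δ = −F gives Δ = (-0.615, -0.486).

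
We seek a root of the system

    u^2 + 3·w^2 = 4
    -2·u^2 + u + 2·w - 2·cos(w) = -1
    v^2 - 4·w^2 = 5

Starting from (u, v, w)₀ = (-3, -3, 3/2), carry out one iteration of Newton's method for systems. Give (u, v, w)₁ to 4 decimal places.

(-1.5726, -3.1254, 1.1460)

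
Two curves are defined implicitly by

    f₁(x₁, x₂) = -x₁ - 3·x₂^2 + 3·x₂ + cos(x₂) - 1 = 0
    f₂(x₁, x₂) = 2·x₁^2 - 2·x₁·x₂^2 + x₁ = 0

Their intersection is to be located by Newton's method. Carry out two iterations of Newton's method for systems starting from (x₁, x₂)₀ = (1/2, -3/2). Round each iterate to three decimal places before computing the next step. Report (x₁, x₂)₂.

(0.669, 0.008)

At (1/2, -3/2): F = (-12.67926, -1.250).
Jacobian J = [[-1, -6·x₂ - sin(x₂) + 3], [4·x₁ - 2·x₂^2 + 1, -4·x₁·x₂]].
At the point, J = [[-1.000, 12.99749], [-1.500, 3.000]] (det J = 16.49624).
Solving J·Δ = −F gives Δ = (1.321, 1.077).
Then the next iterate is (x₁, x₂)₁ = (1.821, -0.423).
Round to (1.821, -0.423) and repeat: F = (-3.71493, 7.80142), J = [[-1.000, 5.94850], [7.92614, 3.08113]].
Δ = (-1.152, 0.431), so (x₁, x₂)₂ = (0.669, 0.008).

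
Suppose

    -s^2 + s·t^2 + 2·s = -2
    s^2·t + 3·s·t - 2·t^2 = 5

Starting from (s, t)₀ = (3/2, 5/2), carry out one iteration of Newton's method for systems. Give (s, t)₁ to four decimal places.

At (3/2, 5/2): F = (12.1250, -0.6250).
Jacobian J = [[-2·s + t^2 + 2, 2·s·t], [2·s·t + 3·t, s^2 + 3·s - 4·t]].
At the point, J = [[5.2500, 7.5000], [15.0000, -3.2500]] (det J = -129.5625).
Solving J·Δ = −F gives Δ = (-0.2680, -1.4291).
Then the next iterate is (s, t)₁ = (1.2320, 1.0709).

(1.2320, 1.0709)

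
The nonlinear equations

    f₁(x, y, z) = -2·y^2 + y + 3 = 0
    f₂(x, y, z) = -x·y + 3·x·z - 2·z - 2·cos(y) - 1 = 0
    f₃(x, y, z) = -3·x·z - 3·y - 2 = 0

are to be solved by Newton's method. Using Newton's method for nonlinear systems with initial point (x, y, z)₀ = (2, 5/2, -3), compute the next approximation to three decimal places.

At (2, 5/2, -3): F = (-7.000, -16.39771, 8.500).
Jacobian J = [[0, -4·y + 1, 0], [-y + 3·z, -x + 2·sin(y), 3·x - 2], [-3·z, -3, -3·x]].
At the point, J = [[0.000, -9.000, 0.000], [-11.500, -0.80306, 4.000], [9.000, -3.000, -6.000]] (det J = 297.000).
Solving J·Δ = −F gives Δ = (-1.555, -0.778, -0.527).
Then the next iterate is (x, y, z)₁ = (0.445, 1.722, -3.527).

(0.445, 1.722, -3.527)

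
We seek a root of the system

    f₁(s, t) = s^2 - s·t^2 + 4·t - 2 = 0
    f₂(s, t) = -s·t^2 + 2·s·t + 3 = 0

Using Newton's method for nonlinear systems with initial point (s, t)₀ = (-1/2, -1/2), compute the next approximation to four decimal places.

At (-1/2, -1/2): F = (-3.6250, 3.6250).
Jacobian J = [[2·s - t^2, -2·s·t + 4], [-t^2 + 2·t, -2·s·t + 2·s]].
At the point, J = [[-1.2500, 3.5000], [-1.2500, -1.5000]] (det J = 6.2500).
Solving J·Δ = −F gives Δ = (1.1600, 1.4500).
Then the next iterate is (s, t)₁ = (0.6600, 0.9500).

(0.6600, 0.9500)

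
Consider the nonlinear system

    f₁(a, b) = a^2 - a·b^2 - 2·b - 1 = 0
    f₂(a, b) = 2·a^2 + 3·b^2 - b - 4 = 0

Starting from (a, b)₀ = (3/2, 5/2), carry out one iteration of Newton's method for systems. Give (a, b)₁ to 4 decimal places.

At (3/2, 5/2): F = (-13.1250, 16.7500).
Jacobian J = [[2·a - b^2, -2·a·b - 2], [4·a, 6·b - 1]].
At the point, J = [[-3.2500, -9.5000], [6.0000, 14.0000]] (det J = 11.5000).
Solving J·Δ = −F gives Δ = (2.1413, -2.1141).
Then the next iterate is (a, b)₁ = (3.6413, 0.3859).

(3.6413, 0.3859)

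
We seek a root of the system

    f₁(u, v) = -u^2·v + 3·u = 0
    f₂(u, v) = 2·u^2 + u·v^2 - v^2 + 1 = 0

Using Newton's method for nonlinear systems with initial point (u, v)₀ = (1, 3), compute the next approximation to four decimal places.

At (1, 3): F = (0.0000, 3.0000).
Jacobian J = [[-2·u·v + 3, -u^2], [4·u + v^2, 2·u·v - 2·v]].
At the point, J = [[-3.0000, -1.0000], [13.0000, 0.0000]] (det J = 13.0000).
Solving J·Δ = −F gives Δ = (-0.2308, 0.6923).
Then the next iterate is (u, v)₁ = (0.7692, 3.6923).

(0.7692, 3.6923)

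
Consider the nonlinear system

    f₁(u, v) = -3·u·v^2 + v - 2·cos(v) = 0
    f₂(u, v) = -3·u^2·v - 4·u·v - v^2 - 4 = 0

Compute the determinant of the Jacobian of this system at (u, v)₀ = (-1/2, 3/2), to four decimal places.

23.0550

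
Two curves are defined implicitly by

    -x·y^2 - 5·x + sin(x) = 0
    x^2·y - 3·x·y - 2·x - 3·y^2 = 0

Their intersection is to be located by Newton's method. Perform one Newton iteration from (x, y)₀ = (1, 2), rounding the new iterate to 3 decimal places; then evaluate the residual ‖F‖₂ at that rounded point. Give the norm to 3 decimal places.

5.239

At (1, 2): F = (-8.15853, -18.000).
Jacobian J = [[-y^2 + cos(x) - 5, -2·x·y], [2·x·y - 3·y - 2, x^2 - 3·x - 6·y]].
At the point, J = [[-8.45970, -4.000], [-4.000, -14.000]] (det J = 102.43577).
Solving J·Δ = −F gives Δ = (-0.412, -1.168).
Then the next iterate is (x, y)₁ = (0.588, 0.832).
Re-evaluating at (0.588, 0.832): F = (-2.79233, -4.43266), so ‖F‖₂ = 5.239.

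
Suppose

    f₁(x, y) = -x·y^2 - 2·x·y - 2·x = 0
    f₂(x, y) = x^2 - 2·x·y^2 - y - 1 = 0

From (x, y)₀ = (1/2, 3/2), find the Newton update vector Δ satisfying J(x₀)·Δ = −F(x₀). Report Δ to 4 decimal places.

At (1/2, 3/2): F = (-3.6250, -4.5000).
Jacobian J = [[-y^2 - 2·y - 2, -2·x·y - 2·x], [2·x - 2·y^2, -4·x·y - 1]].
At the point, J = [[-7.2500, -2.5000], [-3.5000, -4.0000]] (det J = 20.2500).
Solving J·Δ = −F gives Δ = (-0.1605, -0.9846).

(-0.1605, -0.9846)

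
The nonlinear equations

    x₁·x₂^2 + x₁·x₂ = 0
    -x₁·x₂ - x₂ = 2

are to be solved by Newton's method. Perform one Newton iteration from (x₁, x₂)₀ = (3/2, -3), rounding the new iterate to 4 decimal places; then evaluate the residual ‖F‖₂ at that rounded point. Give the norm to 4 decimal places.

At (3/2, -3): F = (9.0000, 5.5000).
Jacobian J = [[x₂^2 + x₂, 2·x₁·x₂ + x₁], [-x₂, -x₁ - 1]].
At the point, J = [[6.0000, -7.5000], [3.0000, -2.5000]] (det J = 7.5000).
Solving J·Δ = −F gives Δ = (-2.5000, -0.8000).
Then the next iterate is (x₁, x₂)₁ = (-1.0000, -3.8000).
Re-evaluating at (-1.0000, -3.8000): F = (-10.6400, -2.0000), so ‖F‖₂ = 10.8263.

10.8263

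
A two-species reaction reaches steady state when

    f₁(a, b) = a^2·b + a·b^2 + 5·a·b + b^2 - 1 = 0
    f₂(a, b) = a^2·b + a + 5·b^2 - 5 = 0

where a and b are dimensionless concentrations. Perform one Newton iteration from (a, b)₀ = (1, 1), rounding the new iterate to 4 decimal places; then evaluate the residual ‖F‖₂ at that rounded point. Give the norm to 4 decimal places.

At (1, 1): F = (7.0000, 2.0000).
Jacobian J = [[2·a·b + b^2 + 5·b, a^2 + 2·a·b + 5·a + 2·b], [2·a·b + 1, a^2 + 10·b]].
At the point, J = [[8.0000, 10.0000], [3.0000, 11.0000]] (det J = 58.0000).
Solving J·Δ = −F gives Δ = (-0.9828, 0.0862).
Then the next iterate is (a, b)₁ = (0.0172, 1.0862).
Re-evaluating at (0.0172, 1.0862): F = (0.293858, 0.916674), so ‖F‖₂ = 0.9626.

0.9626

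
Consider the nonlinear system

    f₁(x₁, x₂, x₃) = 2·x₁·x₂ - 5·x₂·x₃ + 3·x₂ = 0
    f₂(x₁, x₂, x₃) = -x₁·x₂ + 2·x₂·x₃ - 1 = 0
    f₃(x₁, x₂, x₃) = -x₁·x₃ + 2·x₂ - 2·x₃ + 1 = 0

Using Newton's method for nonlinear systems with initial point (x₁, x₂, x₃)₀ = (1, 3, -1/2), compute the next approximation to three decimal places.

At (1, 3, -1/2): F = (22.500, -7.000, 8.500).
Jacobian J = [[2·x₂, 2·x₁ - 5·x₃ + 3, -5·x₂], [-x₂, -x₁ + 2·x₃, 2·x₂], [-x₃, 2, -x₁ - 2]].
At the point, J = [[6.000, 7.500, -15.000], [-3.000, -2.000, 6.000], [0.500, 2.000, -3.000]] (det J = -6.000).
Solving J·Δ = −F gives Δ = (7.500, 2.500, 5.750).
Then the next iterate is (x₁, x₂, x₃)₁ = (8.500, 5.500, 5.250).

(8.500, 5.500, 5.250)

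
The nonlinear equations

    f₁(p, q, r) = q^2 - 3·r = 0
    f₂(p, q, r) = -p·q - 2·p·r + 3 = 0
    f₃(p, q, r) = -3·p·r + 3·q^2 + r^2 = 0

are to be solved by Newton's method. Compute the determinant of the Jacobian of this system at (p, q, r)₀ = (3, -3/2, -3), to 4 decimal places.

J = [[0, 2·q, -3], [-q - 2·r, -p, -2·p], [-3·r, 6·q, -3·p + 2·r]].
At the point, J = [[0.0000, -3.0000, -3.0000], [7.5000, -3.0000, -6.0000], [9.0000, -9.0000, -15.0000]].
det J = -54.0000.

-54.0000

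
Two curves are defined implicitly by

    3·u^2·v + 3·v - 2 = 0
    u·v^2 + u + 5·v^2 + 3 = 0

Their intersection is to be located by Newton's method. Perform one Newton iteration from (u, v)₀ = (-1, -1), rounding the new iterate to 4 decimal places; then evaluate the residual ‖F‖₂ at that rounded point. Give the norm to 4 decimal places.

At (-1, -1): F = (-8.0000, 6.0000).
Jacobian J = [[6·u·v, 3·u^2 + 3], [v^2 + 1, 2·u·v + 10·v]].
At the point, J = [[6.0000, 6.0000], [2.0000, -8.0000]] (det J = -60.0000).
Solving J·Δ = −F gives Δ = (0.4667, 0.8667).
Then the next iterate is (u, v)₁ = (-0.5333, -0.1333).
Re-evaluating at (-0.5333, -0.1333): F = (-2.513635, 2.546068), so ‖F‖₂ = 3.5778.

3.5778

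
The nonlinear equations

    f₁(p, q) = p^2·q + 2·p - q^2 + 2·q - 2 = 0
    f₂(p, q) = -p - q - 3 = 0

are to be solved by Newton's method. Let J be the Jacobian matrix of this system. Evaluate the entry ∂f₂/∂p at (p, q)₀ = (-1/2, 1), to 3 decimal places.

-1.000

∂f₂/∂p = -1.
At (-1/2, 1) this is -1.000.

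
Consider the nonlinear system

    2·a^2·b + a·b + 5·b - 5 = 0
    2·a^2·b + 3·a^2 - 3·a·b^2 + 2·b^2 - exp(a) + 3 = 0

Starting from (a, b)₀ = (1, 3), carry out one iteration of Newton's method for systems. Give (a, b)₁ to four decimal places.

(3.3189, -3.7229)

At (1, 3): F = (19.0000, 0.281718).
Jacobian J = [[4·a·b + b, 2·a^2 + a + 5], [4·a·b + 6·a - 3·b^2 - exp(a), 2·a^2 - 6·a·b + 4·b]].
At the point, J = [[15.0000, 8.0000], [-11.718282, -4.0000]] (det J = 33.746255).
Solving J·Δ = −F gives Δ = (2.3189, -6.7229).
Then the next iterate is (a, b)₁ = (3.3189, -3.7229).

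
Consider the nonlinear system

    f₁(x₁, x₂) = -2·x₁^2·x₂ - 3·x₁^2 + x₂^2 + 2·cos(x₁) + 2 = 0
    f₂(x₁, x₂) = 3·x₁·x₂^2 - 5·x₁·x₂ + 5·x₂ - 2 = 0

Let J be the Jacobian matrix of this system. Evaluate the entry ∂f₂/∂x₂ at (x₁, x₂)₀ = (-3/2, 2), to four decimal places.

∂f₂/∂x₂ = 6·x₁·x₂ - 5·x₁ + 5.
At (-3/2, 2) this is -5.5000.

-5.5000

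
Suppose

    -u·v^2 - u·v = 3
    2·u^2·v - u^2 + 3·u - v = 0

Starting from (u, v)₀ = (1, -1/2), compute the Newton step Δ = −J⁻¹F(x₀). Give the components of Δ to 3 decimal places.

At (1, -1/2): F = (-2.750, 1.500).
Jacobian J = [[-v^2 - v, -2·u·v - u], [4·u·v - 2·u + 3, 2·u^2 - 1]].
At the point, J = [[0.250, 0.000], [-1.000, 1.000]] (det J = 0.250).
Solving J·Δ = −F gives Δ = (11.000, 9.500).

(11.000, 9.500)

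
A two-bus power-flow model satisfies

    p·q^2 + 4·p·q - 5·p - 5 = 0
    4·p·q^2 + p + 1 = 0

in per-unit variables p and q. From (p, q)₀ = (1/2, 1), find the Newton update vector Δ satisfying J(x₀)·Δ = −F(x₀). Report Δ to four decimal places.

(-2.0333, 1.6667)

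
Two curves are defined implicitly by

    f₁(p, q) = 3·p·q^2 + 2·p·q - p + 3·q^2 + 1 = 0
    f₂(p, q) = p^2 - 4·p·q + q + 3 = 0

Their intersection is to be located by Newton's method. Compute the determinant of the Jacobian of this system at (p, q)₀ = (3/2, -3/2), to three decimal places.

161.750

J = [[3·q^2 + 2·q - 1, 6·p·q + 2·p + 6·q], [2·p - 4·q, -4·p + 1]].
At the point, J = [[2.750, -19.500], [9.000, -5.000]].
det J = 161.750.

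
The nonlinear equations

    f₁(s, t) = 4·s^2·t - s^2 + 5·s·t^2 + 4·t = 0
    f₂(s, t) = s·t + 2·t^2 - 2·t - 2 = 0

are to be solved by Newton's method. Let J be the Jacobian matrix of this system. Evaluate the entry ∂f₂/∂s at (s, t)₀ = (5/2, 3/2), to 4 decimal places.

∂f₂/∂s = t.
At (5/2, 3/2) this is 1.5000.

1.5000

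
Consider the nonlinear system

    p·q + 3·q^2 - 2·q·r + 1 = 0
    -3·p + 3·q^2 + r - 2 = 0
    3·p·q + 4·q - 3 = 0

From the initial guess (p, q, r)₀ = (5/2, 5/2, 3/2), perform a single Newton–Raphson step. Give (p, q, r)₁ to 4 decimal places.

(0.6917, 1.4402, 1.2224)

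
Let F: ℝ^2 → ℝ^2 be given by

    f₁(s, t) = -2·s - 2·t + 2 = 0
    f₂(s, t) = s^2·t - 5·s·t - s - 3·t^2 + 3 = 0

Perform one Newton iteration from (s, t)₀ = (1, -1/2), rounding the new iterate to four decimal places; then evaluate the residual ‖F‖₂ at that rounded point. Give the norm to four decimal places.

2.6618

At (1, -1/2): F = (1.0000, 3.2500).
Jacobian J = [[-2, -2], [2·s·t - 5·t - 1, s^2 - 5·s - 6·t]].
At the point, J = [[-2.0000, -2.0000], [0.5000, -1.0000]] (det J = 3.0000).
Solving J·Δ = −F gives Δ = (-1.8333, 2.3333).
Then the next iterate is (s, t)₁ = (-0.8333, 1.8333).
Re-evaluating at (-0.8333, 1.8333): F = (0.0000, 2.661801), so ‖F‖₂ = 2.6618.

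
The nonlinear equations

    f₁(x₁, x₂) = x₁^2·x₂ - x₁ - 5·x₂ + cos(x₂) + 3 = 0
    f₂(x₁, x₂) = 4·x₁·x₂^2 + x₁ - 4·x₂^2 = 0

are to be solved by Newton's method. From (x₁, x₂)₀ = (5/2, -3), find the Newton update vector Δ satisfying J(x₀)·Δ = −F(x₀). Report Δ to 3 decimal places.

At (5/2, -3): F = (-4.23999, 56.500).
Jacobian J = [[2·x₁·x₂ - 1, x₁^2 - sin(x₂) - 5], [4·x₂^2 + 1, 8·x₁·x₂ - 8·x₂]].
At the point, J = [[-16.000, 1.39112], [37.000, -36.000]] (det J = 524.52856).
Solving J·Δ = −F gives Δ = (-0.141, 1.424).

(-0.141, 1.424)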